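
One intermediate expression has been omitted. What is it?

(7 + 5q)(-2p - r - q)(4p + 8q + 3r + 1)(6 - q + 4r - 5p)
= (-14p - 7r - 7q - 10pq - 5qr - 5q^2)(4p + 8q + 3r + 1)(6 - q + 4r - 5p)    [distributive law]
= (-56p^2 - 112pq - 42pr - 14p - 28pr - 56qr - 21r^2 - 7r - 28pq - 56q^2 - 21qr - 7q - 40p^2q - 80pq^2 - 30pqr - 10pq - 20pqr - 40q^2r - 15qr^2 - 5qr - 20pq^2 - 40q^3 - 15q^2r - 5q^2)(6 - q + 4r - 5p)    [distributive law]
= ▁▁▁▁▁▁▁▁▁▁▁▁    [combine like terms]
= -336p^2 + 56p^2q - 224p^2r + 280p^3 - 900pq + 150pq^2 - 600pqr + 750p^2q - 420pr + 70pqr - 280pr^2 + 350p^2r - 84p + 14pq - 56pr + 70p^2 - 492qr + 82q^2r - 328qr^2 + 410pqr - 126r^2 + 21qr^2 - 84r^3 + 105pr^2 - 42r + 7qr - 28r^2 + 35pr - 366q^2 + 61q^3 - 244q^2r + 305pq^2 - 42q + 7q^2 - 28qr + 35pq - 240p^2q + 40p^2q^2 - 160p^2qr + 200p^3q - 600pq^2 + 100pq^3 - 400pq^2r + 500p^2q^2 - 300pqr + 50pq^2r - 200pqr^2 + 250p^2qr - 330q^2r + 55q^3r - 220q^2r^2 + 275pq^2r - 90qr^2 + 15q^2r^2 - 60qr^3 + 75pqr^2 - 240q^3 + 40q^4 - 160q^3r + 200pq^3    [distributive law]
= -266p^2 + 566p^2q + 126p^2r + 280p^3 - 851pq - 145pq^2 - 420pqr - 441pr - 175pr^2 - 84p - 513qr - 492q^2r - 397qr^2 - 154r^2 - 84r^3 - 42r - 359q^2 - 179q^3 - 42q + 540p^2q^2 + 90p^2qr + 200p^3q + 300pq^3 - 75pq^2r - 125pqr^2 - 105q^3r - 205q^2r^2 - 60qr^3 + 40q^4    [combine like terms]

After combine like terms, the bracketed line is:

(-56p^2 - 150pq - 70pr - 14p - 82qr - 21r^2 - 7r - 61q^2 - 7q - 40p^2q - 100pq^2 - 50pqr - 55q^2r - 15qr^2 - 40q^3)(6 - q + 4r - 5p)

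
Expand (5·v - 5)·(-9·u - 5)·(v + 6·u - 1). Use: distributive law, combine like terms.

-45·u·v² - 270·u²·v - 60·u·v - 25·v² + 50·v + 270·u² + 105·u - 25

(5·v - 5)·(-9·u - 5)·(v + 6·u - 1)
= (-45·u·v - 25·v + 45·u + 25)·(v + 6·u - 1)    [distributive law]
= -45·u·v² - 270·u²·v + 45·u·v - 25·v² - 150·u·v + 25·v + 45·u·v + 270·u² - 45·u + 25·v + 150·u - 25    [distributive law]
= -45·u·v² - 270·u²·v - 60·u·v - 25·v² + 50·v + 270·u² + 105·u - 25    [combine like terms]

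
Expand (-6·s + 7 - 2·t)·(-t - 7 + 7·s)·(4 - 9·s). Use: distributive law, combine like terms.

(-6·s + 7 - 2·t)·(-t - 7 + 7·s)·(4 - 9·s)
= (6·s·t + 42·s - 42·s^2 - 7·t - 49 + 49·s + 2·t^2 + 14·t - 14·s·t)·(4 - 9·s)    [distributive law]
= (-8·s·t + 91·s - 42·s^2 + 7·t - 49 + 2·t^2)·(4 - 9·s)    [combine like terms]
= -32·s·t + 72·s^2·t + 364·s - 819·s^2 - 168·s^2 + 378·s^3 + 28·t - 63·s·t - 196 + 441·s + 8·t^2 - 18·s·t^2    [distributive law]
= -95·s·t + 72·s^2·t + 805·s - 987·s^2 + 378·s^3 + 28·t - 196 + 8·t^2 - 18·s·t^2    [combine like terms]

-95·s·t + 72·s^2·t + 805·s - 987·s^2 + 378·s^3 + 28·t - 196 + 8·t^2 - 18·s·t^2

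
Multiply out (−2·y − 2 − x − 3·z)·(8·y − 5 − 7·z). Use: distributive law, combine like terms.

(−2·y − 2 − x − 3·z)·(8·y − 5 − 7·z)
= −16·y^2 + 10·y + 14·y·z − 16·y + 10 + 14·z − 8·x·y + 5·x + 7·x·z − 24·y·z + 15·z + 21·z^2    [distributive law]
= −16·y^2 − 6·y − 10·y·z + 10 + 29·z − 8·x·y + 5·x + 7·x·z + 21·z^2    [combine like terms]

−16·y^2 − 6·y − 10·y·z + 10 + 29·z − 8·x·y + 5·x + 7·x·z + 21·z^2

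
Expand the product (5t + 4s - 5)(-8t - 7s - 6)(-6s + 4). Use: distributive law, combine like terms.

240st² - 160t² + 402s²t - 328st + 40t + 168s³ - 178s² - 136s + 120

(5t + 4s - 5)(-8t - 7s - 6)(-6s + 4)
= (-40t² - 35st - 30t - 32st - 28s² - 24s + 40t + 35s + 30)(-6s + 4)    [distributive law]
= (-40t² - 67st + 10t - 28s² + 11s + 30)(-6s + 4)    [combine like terms]
= 240st² - 160t² + 402s²t - 268st - 60st + 40t + 168s³ - 112s² - 66s² + 44s - 180s + 120    [distributive law]
= 240st² - 160t² + 402s²t - 328st + 40t + 168s³ - 178s² - 136s + 120    [combine like terms]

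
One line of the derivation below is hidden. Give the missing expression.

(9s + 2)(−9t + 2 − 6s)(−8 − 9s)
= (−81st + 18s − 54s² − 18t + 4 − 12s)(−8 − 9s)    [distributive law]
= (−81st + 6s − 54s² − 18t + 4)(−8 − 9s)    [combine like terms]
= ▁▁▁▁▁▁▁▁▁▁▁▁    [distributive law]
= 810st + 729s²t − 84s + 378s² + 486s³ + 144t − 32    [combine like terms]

Applying distributive law to the line above:

648st + 729s²t − 48s − 54s² + 432s² + 486s³ + 144t + 162st − 32 − 36s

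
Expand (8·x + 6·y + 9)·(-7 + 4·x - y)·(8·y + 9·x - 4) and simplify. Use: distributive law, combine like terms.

(8·x + 6·y + 9)·(-7 + 4·x - y)·(8·y + 9·x - 4)
= (-56·x + 32·x^2 - 8·x·y - 42·y + 24·x·y - 6·y^2 - 63 + 36·x - 9·y)·(8·y + 9·x - 4)    [distributive law]
= (-20·x + 32·x^2 + 16·x·y - 51·y - 6·y^2 - 63)·(8·y + 9·x - 4)    [combine like terms]
= -160·x·y - 180·x^2 + 80·x + 256·x^2·y + 288·x^3 - 128·x^2 + 128·x·y^2 + 144·x^2·y - 64·x·y - 408·y^2 - 459·x·y + 204·y - 48·y^3 - 54·x·y^2 + 24·y^2 - 504·y - 567·x + 252    [distributive law]
= -683·x·y - 308·x^2 - 487·x + 400·x^2·y + 288·x^3 + 74·x·y^2 - 384·y^2 - 300·y - 48·y^3 + 252    [combine like terms]

-683·x·y - 308·x^2 - 487·x + 400·x^2·y + 288·x^3 + 74·x·y^2 - 384·y^2 - 300·y - 48·y^3 + 252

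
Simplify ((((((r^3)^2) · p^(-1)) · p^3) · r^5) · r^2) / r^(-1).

((((((r^3)^2) · p^(-1)) · p^3) · r^5) · r^2) / r^(-1)
= ((((r^6 · p^(-1)) · p^3) · r^5) · r^2) / r^(-1)    [power of a power]
= p^2r^14    [quotient of powers; product of powers]

p^2r^14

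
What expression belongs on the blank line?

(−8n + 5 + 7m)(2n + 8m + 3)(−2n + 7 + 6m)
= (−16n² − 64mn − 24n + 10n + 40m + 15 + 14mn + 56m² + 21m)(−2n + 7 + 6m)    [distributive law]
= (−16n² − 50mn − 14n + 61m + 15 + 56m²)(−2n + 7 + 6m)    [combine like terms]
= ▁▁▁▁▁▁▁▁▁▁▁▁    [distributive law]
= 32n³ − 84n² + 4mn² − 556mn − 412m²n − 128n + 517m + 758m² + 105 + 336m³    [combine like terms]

After distributive law, the bracketed line is:

32n³ − 112n² − 96mn² + 100mn² − 350mn − 300m²n + 28n² − 98n − 84mn − 122mn + 427m + 366m² − 30n + 105 + 90m − 112m²n + 392m² + 336m³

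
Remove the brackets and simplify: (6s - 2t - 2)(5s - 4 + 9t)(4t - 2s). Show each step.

32s²t - 60s³ - 116st + 68s² + 212st² - 40t² - 72t³ + 32t - 16s

(6s - 2t - 2)(5s - 4 + 9t)(4t - 2s)
= (30s² - 24s + 54st - 10st + 8t - 18t² - 10s + 8 - 18t)(4t - 2s)    [distributive law]
= (30s² - 34s + 44st - 10t - 18t² + 8)(4t - 2s)    [combine like terms]
= 120s²t - 60s³ - 136st + 68s² + 176st² - 88s²t - 40t² + 20st - 72t³ + 36st² + 32t - 16s    [distributive law]
= 32s²t - 60s³ - 116st + 68s² + 212st² - 40t² - 72t³ + 32t - 16s    [combine like terms]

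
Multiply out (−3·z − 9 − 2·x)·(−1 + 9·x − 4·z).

39·z − 19·x·z + 12·z^2 + 9 − 79·x − 18·x^2

(−3·z − 9 − 2·x)·(−1 + 9·x − 4·z)
= 3·z − 27·x·z + 12·z^2 + 9 − 81·x + 36·z + 2·x − 18·x^2 + 8·x·z    [distributive law]
= 39·z − 19·x·z + 12·z^2 + 9 − 79·x − 18·x^2    [combine like terms]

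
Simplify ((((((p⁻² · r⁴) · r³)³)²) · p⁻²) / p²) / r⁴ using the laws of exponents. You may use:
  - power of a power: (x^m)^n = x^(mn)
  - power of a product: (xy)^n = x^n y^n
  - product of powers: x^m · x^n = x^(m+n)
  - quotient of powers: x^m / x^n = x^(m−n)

p⁻¹⁶r³⁸

((((((p⁻² · r⁴) · r³)³)²) · p⁻²) / p²) / r⁴
= (((((p⁻² · r⁴) · r³)⁶) · p⁻²) / p²) / r⁴    [power of a power]
= (((((p⁻² · r⁴)⁶) · ((r³)⁶)) · p⁻²) / p²) / r⁴    [power of a product]
= ((((((p⁻²)⁶) · ((r⁴)⁶)) · ((r³)⁶)) · p⁻²) / p²) / r⁴    [power of a product]
= ((((p⁻¹² · ((r⁴)⁶)) · ((r³)⁶)) · p⁻²) / p²) / r⁴    [power of a power]
= ((((p⁻¹² · r²⁴) · ((r³)⁶)) · p⁻²) / p²) / r⁴    [power of a power]
= ((((p⁻¹² · r²⁴) · r¹⁸) · p⁻²) / p²) / r⁴    [power of a power]
= p⁻¹⁶r³⁸    [quotient of powers; product of powers]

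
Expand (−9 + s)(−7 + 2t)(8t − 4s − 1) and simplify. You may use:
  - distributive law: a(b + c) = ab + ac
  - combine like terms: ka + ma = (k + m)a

522t − 245s − 63 − 144t² + 14st + 28s² + 16st² − 8s²t

(−9 + s)(−7 + 2t)(8t − 4s − 1)
= (63 − 18t − 7s + 2st)(8t − 4s − 1)    [distributive law]
= 504t − 252s − 63 − 144t² + 72st + 18t − 56st + 28s² + 7s + 16st² − 8s²t − 2st    [distributive law]
= 522t − 245s − 63 − 144t² + 14st + 28s² + 16st² − 8s²t    [combine like terms]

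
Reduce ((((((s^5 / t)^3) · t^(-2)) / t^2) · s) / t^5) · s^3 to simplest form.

((((((s^5 / t)^3) · t^(-2)) / t^2) · s) / t^5) · s^3
= (((((((s^5)^3) / (t^3)) · t^(-2)) / t^2) · s) / t^5) · s^3    [power of a quotient]
= (((((s^15 / (t^3)) · t^(-2)) / t^2) · s) / t^5) · s^3    [power of a power]
= s^19t^(-12)    [quotient of powers; product of powers]

s^19t^(-12)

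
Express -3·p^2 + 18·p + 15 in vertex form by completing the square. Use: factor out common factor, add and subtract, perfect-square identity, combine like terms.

-3(p - 3)^2 + 42

-3·p^2 + 18·p + 15
= -3(p^2 - 6·p) + 15    [factor out -3 from the p-terms]
= -3(p^2 - 6·p + 9 - 9) + 15    [add and subtract 9 inside the bracket]
= -3(p - 3)^2 + 27 + 15    [perfect-square identity]
= -3(p - 3)^2 + 42    [combine constants]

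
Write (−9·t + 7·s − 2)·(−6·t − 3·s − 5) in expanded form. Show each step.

(−9·t + 7·s − 2)·(−6·t − 3·s − 5)
= 54·t^2 + 27·s·t + 45·t − 42·s·t − 21·s^2 − 35·s + 12·t + 6·s + 10    [distributive law]
= 54·t^2 − 15·s·t + 57·t − 21·s^2 − 29·s + 10    [combine like terms]

54·t^2 − 15·s·t + 57·t − 21·s^2 − 29·s + 10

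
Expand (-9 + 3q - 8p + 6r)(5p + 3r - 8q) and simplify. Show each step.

-45p - 27r + 72q + 79pq - 39qr - 24q^2 - 40p^2 + 6pr + 18r^2

(-9 + 3q - 8p + 6r)(5p + 3r - 8q)
= -45p - 27r + 72q + 15pq + 9qr - 24q^2 - 40p^2 - 24pr + 64pq + 30pr + 18r^2 - 48qr    [distributive law]
= -45p - 27r + 72q + 79pq - 39qr - 24q^2 - 40p^2 + 6pr + 18r^2    [combine like terms]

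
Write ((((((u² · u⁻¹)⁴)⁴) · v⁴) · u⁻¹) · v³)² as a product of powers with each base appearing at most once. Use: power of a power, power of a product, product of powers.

((((((u² · u⁻¹)⁴)⁴) · v⁴) · u⁻¹) · v³)²
= ((((((u² · u⁻¹)⁴)⁴) · v⁴) · u⁻¹)²) · ((v³)²)    [power of a product]
= ((((((u² · u⁻¹)⁴)⁴) · v⁴)²) · ((u⁻¹)²)) · ((v³)²)    [power of a product]
= ((((((u² · u⁻¹)⁴)⁴)²) · ((v⁴)²)) · ((u⁻¹)²)) · ((v³)²)    [power of a product]
= (((((u² · u⁻¹)⁴)⁸) · ((v⁴)²)) · ((u⁻¹)²)) · ((v³)²)    [power of a power]
= ((((u² · u⁻¹)³²) · ((v⁴)²)) · ((u⁻¹)²)) · ((v³)²)    [power of a power]
= (((((u²)³²) · ((u⁻¹)³²)) · ((v⁴)²)) · ((u⁻¹)²)) · ((v³)²)    [power of a product]
= (((u⁶⁴ · ((u⁻¹)³²)) · ((v⁴)²)) · ((u⁻¹)²)) · ((v³)²)    [power of a power]
= (((u⁶⁴ · u⁻³²) · ((v⁴)²)) · ((u⁻¹)²)) · ((v³)²)    [power of a power]
= ((u³² · ((v⁴)²)) · ((u⁻¹)²)) · ((v³)²)    [product of powers]
= ((u³² · v⁸) · ((u⁻¹)²)) · ((v³)²)    [power of a power]
= ((u³² · v⁸) · u⁻²) · ((v³)²)    [power of a power]
= ((u³² · v⁸) · u⁻²) · v⁶    [power of a power]
= u³⁰v¹⁴    [product of powers]

u³⁰v¹⁴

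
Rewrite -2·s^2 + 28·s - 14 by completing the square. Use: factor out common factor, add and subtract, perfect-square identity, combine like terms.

-2·s^2 + 28·s - 14
= -2(s^2 - 14·s) - 14    [factor out -2 from the s-terms]
= -2(s^2 - 14·s + 49 - 49) - 14    [add and subtract 49 inside the bracket]
= -2(s - 7)^2 + 98 - 14    [perfect-square identity]
= -2(s - 7)^2 + 84    [combine constants]

-2(s - 7)^2 + 84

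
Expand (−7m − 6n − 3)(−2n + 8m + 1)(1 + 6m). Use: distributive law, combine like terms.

(−7m − 6n − 3)(−2n + 8m + 1)(1 + 6m)
= (14mn − 56m^2 − 7m + 12n^2 − 48mn − 6n + 6n − 24m − 3)(1 + 6m)    [distributive law]
= (−34mn − 56m^2 − 31m + 12n^2 − 3)(1 + 6m)    [combine like terms]
= −34mn − 204m^2n − 56m^2 − 336m^3 − 31m − 186m^2 + 12n^2 + 72mn^2 − 3 − 18m    [distributive law]
= −34mn − 204m^2n − 242m^2 − 336m^3 − 49m + 12n^2 + 72mn^2 − 3    [combine like terms]

−34mn − 204m^2n − 242m^2 − 336m^3 − 49m + 12n^2 + 72mn^2 − 3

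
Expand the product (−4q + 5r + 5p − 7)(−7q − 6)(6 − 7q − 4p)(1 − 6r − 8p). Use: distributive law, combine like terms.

−343q² + 2303q²r + 2877pq² − 196q³ + 1176q³r + 1568pq³ − 2758pq²r − 1064p²q² + 144q − 864qr − 1444pq + 1892pqr + 2476p²q − 1470q²r² − 840pqr² − 1960p²qr − 1692r + 1080r² + 3648pr − 720pr² − 1680p²r − 1120p³q − 2364p + 2904p² − 960p³ + 252

(−4q + 5r + 5p − 7)(−7q − 6)(6 − 7q − 4p)(1 − 6r − 8p)
= (28q² + 24q − 35qr − 30r − 35pq − 30p + 49q + 42)(6 − 7q − 4p)(1 − 6r − 8p)    [distributive law]
= (28q² + 73q − 35qr − 30r − 35pq − 30p + 42)(6 − 7q − 4p)(1 − 6r − 8p)    [combine like terms]
= (168q² − 196q³ − 112pq² + 438q − 511q² − 292pq − 210qr + 245q²r + 140pqr − 180r + 210qr + 120pr − 210pq + 245pq² + 140p²q − 180p + 210pq + 120p² + 252 − 294q − 168p)(1 − 6r − 8p)    [distributive law]
= (−343q² − 196q³ + 133pq² + 144q − 292pq + 245q²r + 140pqr − 180r + 120pr + 140p²q − 348p + 120p² + 252)(1 − 6r − 8p)    [combine like terms]
= −343q² + 2058q²r + 2744pq² − 196q³ + 1176q³r + 1568pq³ + 133pq² − 798pq²r − 1064p²q² + 144q − 864qr − 1152pq − 292pq + 1752pqr + 2336p²q + 245q²r − 1470q²r² − 1960pq²r + 140pqr − 840pqr² − 1120p²qr − 180r + 1080r² + 1440pr + 120pr − 720pr² − 960p²r + 140p²q − 840p²qr − 1120p³q − 348p + 2088pr + 2784p² + 120p² − 720p²r − 960p³ + 252 − 1512r − 2016p    [distributive law]
= −343q² + 2303q²r + 2877pq² − 196q³ + 1176q³r + 1568pq³ − 2758pq²r − 1064p²q² + 144q − 864qr − 1444pq + 1892pqr + 2476p²q − 1470q²r² − 840pqr² − 1960p²qr − 1692r + 1080r² + 3648pr − 720pr² − 1680p²r − 1120p³q − 2364p + 2904p² − 960p³ + 252    [combine like terms]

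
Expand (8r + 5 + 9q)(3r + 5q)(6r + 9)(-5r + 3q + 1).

-720r⁴ - 1578qr³ - 1386r³ - 2445qr² - 369r² - 144q²r² + 504q²r + 33qr + 135r + 1080q² + 225q + 810q³r + 1215q³

(8r + 5 + 9q)(3r + 5q)(6r + 9)(-5r + 3q + 1)
= (24r² + 40qr + 15r + 25q + 27qr + 45q²)(6r + 9)(-5r + 3q + 1)    [distributive law]
= (24r² + 67qr + 15r + 25q + 45q²)(6r + 9)(-5r + 3q + 1)    [combine like terms]
= (144r³ + 216r² + 402qr² + 603qr + 90r² + 135r + 150qr + 225q + 270q²r + 405q²)(-5r + 3q + 1)    [distributive law]
= (144r³ + 306r² + 402qr² + 753qr + 135r + 225q + 270q²r + 405q²)(-5r + 3q + 1)    [combine like terms]
= -720r⁴ + 432qr³ + 144r³ - 1530r³ + 918qr² + 306r² - 2010qr³ + 1206q²r² + 402qr² - 3765qr² + 2259q²r + 753qr - 675r² + 405qr + 135r - 1125qr + 675q² + 225q - 1350q²r² + 810q³r + 270q²r - 2025q²r + 1215q³ + 405q²    [distributive law]
= -720r⁴ - 1578qr³ - 1386r³ - 2445qr² - 369r² - 144q²r² + 504q²r + 33qr + 135r + 1080q² + 225q + 810q³r + 1215q³    [combine like terms]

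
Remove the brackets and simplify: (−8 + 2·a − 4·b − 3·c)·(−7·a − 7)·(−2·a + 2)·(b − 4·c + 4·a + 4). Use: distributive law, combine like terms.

(−8 + 2·a − 4·b − 3·c)·(−7·a − 7)·(−2·a + 2)·(b − 4·c + 4·a + 4)
= (56·a + 56 − 14·a² − 14·a + 28·a·b + 28·b + 21·a·c + 21·c)·(−2·a + 2)·(b − 4·c + 4·a + 4)    [distributive law]
= (42·a + 56 − 14·a² + 28·a·b + 28·b + 21·a·c + 21·c)·(−2·a + 2)·(b − 4·c + 4·a + 4)    [combine like terms]
= (−84·a² + 84·a − 112·a + 112 + 28·a³ − 28·a² − 56·a²·b + 56·a·b − 56·a·b + 56·b − 42·a²·c + 42·a·c − 42·a·c + 42·c)·(b − 4·c + 4·a + 4)    [distributive law]
= (−112·a² − 28·a + 112 + 28·a³ − 56·a²·b + 56·b − 42·a²·c + 42·c)·(b − 4·c + 4·a + 4)    [combine like terms]
= −112·a²·b + 448·a²·c − 448·a³ − 448·a² − 28·a·b + 112·a·c − 112·a² − 112·a + 112·b − 448·c + 448·a + 448 + 28·a³·b − 112·a³·c + 112·a⁴ + 112·a³ − 56·a²·b² + 224·a²·b·c − 224·a³·b − 224·a²·b + 56·b² − 224·b·c + 224·a·b + 224·b − 42·a²·b·c + 168·a²·c² − 168·a³·c − 168·a²·c + 42·b·c − 168·c² + 168·a·c + 168·c    [distributive law]
= −336·a²·b + 280·a²·c − 336·a³ − 560·a² + 196·a·b + 280·a·c + 336·a + 336·b − 280·c + 448 − 196·a³·b − 280·a³·c + 112·a⁴ − 56·a²·b² + 182·a²·b·c + 56·b² − 182·b·c + 168·a²·c² − 168·c²    [combine like terms]

−336·a²·b + 280·a²·c − 336·a³ − 560·a² + 196·a·b + 280·a·c + 336·a + 336·b − 280·c + 448 − 196·a³·b − 280·a³·c + 112·a⁴ − 56·a²·b² + 182·a²·b·c + 56·b² − 182·b·c + 168·a²·c² − 168·c²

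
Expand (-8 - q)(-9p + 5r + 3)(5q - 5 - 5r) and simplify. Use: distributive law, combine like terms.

(-8 - q)(-9p + 5r + 3)(5q - 5 - 5r)
= (72p - 40r - 24 + 9pq - 5qr - 3q)(5q - 5 - 5r)    [distributive law]
= 360pq - 360p - 360pr - 200qr + 200r + 200r² - 120q + 120 + 120r + 45pq² - 45pq - 45pqr - 25q²r + 25qr + 25qr² - 15q² + 15q + 15qr    [distributive law]
= 315pq - 360p - 360pr - 160qr + 320r + 200r² - 105q + 120 + 45pq² - 45pqr - 25q²r + 25qr² - 15q²    [combine like terms]

315pq - 360p - 360pr - 160qr + 320r + 200r² - 105q + 120 + 45pq² - 45pqr - 25q²r + 25qr² - 15q²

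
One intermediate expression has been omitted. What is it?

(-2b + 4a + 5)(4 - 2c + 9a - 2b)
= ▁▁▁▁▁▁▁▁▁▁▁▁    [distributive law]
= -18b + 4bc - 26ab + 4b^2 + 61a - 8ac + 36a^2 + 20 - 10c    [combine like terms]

By distributive law:

-8b + 4bc - 18ab + 4b^2 + 16a - 8ac + 36a^2 - 8ab + 20 - 10c + 45a - 10b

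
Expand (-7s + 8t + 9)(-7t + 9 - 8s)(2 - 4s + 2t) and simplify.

-336st + 172s^2t + 194st^2 - 594s + 652s^2 - 224s^3 - 94t^2 - 112t^3 + 180t + 162

(-7s + 8t + 9)(-7t + 9 - 8s)(2 - 4s + 2t)
= (49st - 63s + 56s^2 - 56t^2 + 72t - 64st - 63t + 81 - 72s)(2 - 4s + 2t)    [distributive law]
= (-15st - 135s + 56s^2 - 56t^2 + 9t + 81)(2 - 4s + 2t)    [combine like terms]
= -30st + 60s^2t - 30st^2 - 270s + 540s^2 - 270st + 112s^2 - 224s^3 + 112s^2t - 112t^2 + 224st^2 - 112t^3 + 18t - 36st + 18t^2 + 162 - 324s + 162t    [distributive law]
= -336st + 172s^2t + 194st^2 - 594s + 652s^2 - 224s^3 - 94t^2 - 112t^3 + 180t + 162    [combine like terms]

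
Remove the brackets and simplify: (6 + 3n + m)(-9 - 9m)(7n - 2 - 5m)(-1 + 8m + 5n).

(6 + 3n + m)(-9 - 9m)(7n - 2 - 5m)(-1 + 8m + 5n)
= (-54 - 54m - 27n - 27mn - 9m - 9m^2)(7n - 2 - 5m)(-1 + 8m + 5n)    [distributive law]
= (-54 - 63m - 27n - 27mn - 9m^2)(7n - 2 - 5m)(-1 + 8m + 5n)    [combine like terms]
= (-378n + 108 + 270m - 441mn + 126m + 315m^2 - 189n^2 + 54n + 135mn - 189mn^2 + 54mn + 135m^2n - 63m^2n + 18m^2 + 45m^3)(-1 + 8m + 5n)    [distributive law]
= (-324n + 108 + 396m - 252mn + 333m^2 - 189n^2 - 189mn^2 + 72m^2n + 45m^3)(-1 + 8m + 5n)    [combine like terms]
= 324n - 2592mn - 1620n^2 - 108 + 864m + 540n - 396m + 3168m^2 + 1980mn + 252mn - 2016m^2n - 1260mn^2 - 333m^2 + 2664m^3 + 1665m^2n + 189n^2 - 1512mn^2 - 945n^3 + 189mn^2 - 1512m^2n^2 - 945mn^3 - 72m^2n + 576m^3n + 360m^2n^2 - 45m^3 + 360m^4 + 225m^3n    [distributive law]
= 864n - 360mn - 1431n^2 - 108 + 468m + 2835m^2 - 423m^2n - 2583mn^2 + 2619m^3 - 945n^3 - 1152m^2n^2 - 945mn^3 + 801m^3n + 360m^4    [combine like terms]

864n - 360mn - 1431n^2 - 108 + 468m + 2835m^2 - 423m^2n - 2583mn^2 + 2619m^3 - 945n^3 - 1152m^2n^2 - 945mn^3 + 801m^3n + 360m^4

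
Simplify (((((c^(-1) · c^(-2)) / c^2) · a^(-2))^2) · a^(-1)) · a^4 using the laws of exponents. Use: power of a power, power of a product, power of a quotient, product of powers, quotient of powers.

(((((c^(-1) · c^(-2)) / c^2) · a^(-2))^2) · a^(-1)) · a^4
= (((((c^(-1) · c^(-2)) / c^2)^2) · ((a^(-2))^2)) · a^(-1)) · a^4    [power of a product]
= (((((c^(-1) · c^(-2))^2) / ((c^2)^2)) · ((a^(-2))^2)) · a^(-1)) · a^4    [power of a quotient]
= ((((((c^(-1))^2) · ((c^(-2))^2)) / ((c^2)^2)) · ((a^(-2))^2)) · a^(-1)) · a^4    [power of a product]
= ((((c^(-2) · ((c^(-2))^2)) / ((c^2)^2)) · ((a^(-2))^2)) · a^(-1)) · a^4    [power of a power]
= ((((c^(-2) · c^(-4)) / ((c^2)^2)) · ((a^(-2))^2)) · a^(-1)) · a^4    [power of a power]
= (((c^(-6) / ((c^2)^2)) · ((a^(-2))^2)) · a^(-1)) · a^4    [product of powers]
= (((c^(-6) / c^4) · ((a^(-2))^2)) · a^(-1)) · a^4    [power of a power]
= ((c^(-10) · ((a^(-2))^2)) · a^(-1)) · a^4    [quotient of powers]
= ((c^(-10) · a^(-4)) · a^(-1)) · a^4    [power of a power]
= a^(-1)c^(-10)    [product of powers]

a^(-1)c^(-10)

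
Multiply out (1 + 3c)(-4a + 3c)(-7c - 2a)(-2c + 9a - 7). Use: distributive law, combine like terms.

(1 + 3c)(-4a + 3c)(-7c - 2a)(-2c + 9a - 7)
= (-4a + 3c - 12ac + 9c²)(-7c - 2a)(-2c + 9a - 7)    [distributive law]
= (28ac + 8a² - 21c² - 6ac + 84ac² + 24a²c - 63c³ - 18ac²)(-2c + 9a - 7)    [distributive law]
= (22ac + 8a² - 21c² + 66ac² + 24a²c - 63c³)(-2c + 9a - 7)    [combine like terms]
= -44ac² + 198a²c - 154ac - 16a²c + 72a³ - 56a² + 42c³ - 189ac² + 147c² - 132ac³ + 594a²c² - 462ac² - 48a²c² + 216a³c - 168a²c + 126c⁴ - 567ac³ + 441c³    [distributive law]
= -695ac² + 14a²c - 154ac + 72a³ - 56a² + 483c³ + 147c² - 699ac³ + 546a²c² + 216a³c + 126c⁴    [combine like terms]

-695ac² + 14a²c - 154ac + 72a³ - 56a² + 483c³ + 147c² - 699ac³ + 546a²c² + 216a³c + 126c⁴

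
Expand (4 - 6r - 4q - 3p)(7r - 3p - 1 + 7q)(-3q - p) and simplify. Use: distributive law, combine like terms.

-102qr - 34pr - 5pq + 9p² + 12q + 4p - 96q² + 126qr² + 42pr² + 79pqr + 3p²r + 210q²r + 55pq² - 18p²q + 84q³ - 9p³

(4 - 6r - 4q - 3p)(7r - 3p - 1 + 7q)(-3q - p)
= (28r - 12p - 4 + 28q - 42r² + 18pr + 6r - 42qr - 28qr + 12pq + 4q - 28q² - 21pr + 9p² + 3p - 21pq)(-3q - p)    [distributive law]
= (34r - 9p - 4 + 32q - 42r² - 3pr - 70qr - 9pq - 28q² + 9p²)(-3q - p)    [combine like terms]
= -102qr - 34pr + 27pq + 9p² + 12q + 4p - 96q² - 32pq + 126qr² + 42pr² + 9pqr + 3p²r + 210q²r + 70pqr + 27pq² + 9p²q + 84q³ + 28pq² - 27p²q - 9p³    [distributive law]
= -102qr - 34pr - 5pq + 9p² + 12q + 4p - 96q² + 126qr² + 42pr² + 79pqr + 3p²r + 210q²r + 55pq² - 18p²q + 84q³ - 9p³    [combine like terms]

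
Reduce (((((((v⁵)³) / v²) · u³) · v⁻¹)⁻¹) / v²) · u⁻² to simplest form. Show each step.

u⁻⁵v⁻¹⁴

(((((((v⁵)³) / v²) · u³) · v⁻¹)⁻¹) / v²) · u⁻²
= (((((((v⁵)³) / v²) · u³)⁻¹) · ((v⁻¹)⁻¹)) / v²) · u⁻²    [power of a product]
= (((((((v⁵)³) / v²)⁻¹) · ((u³)⁻¹)) · ((v⁻¹)⁻¹)) / v²) · u⁻²    [power of a product]
= (((((((v⁵)³)⁻¹) / ((v²)⁻¹)) · ((u³)⁻¹)) · ((v⁻¹)⁻¹)) / v²) · u⁻²    [power of a quotient]
= ((((((v⁵)⁻³) / ((v²)⁻¹)) · ((u³)⁻¹)) · ((v⁻¹)⁻¹)) / v²) · u⁻²    [power of a power]
= ((((v⁻¹⁵ / ((v²)⁻¹)) · ((u³)⁻¹)) · ((v⁻¹)⁻¹)) / v²) · u⁻²    [power of a power]
= ((((v⁻¹⁵ / v⁻²) · ((u³)⁻¹)) · ((v⁻¹)⁻¹)) / v²) · u⁻²    [power of a power]
= (((v⁻¹³ · ((u³)⁻¹)) · ((v⁻¹)⁻¹)) / v²) · u⁻²    [quotient of powers]
= (((v⁻¹³ · u⁻³) · ((v⁻¹)⁻¹)) / v²) · u⁻²    [power of a power]
= (((v⁻¹³ · u⁻³) · v) / v²) · u⁻²    [power of a power]
= u⁻⁵v⁻¹⁴    [quotient of powers; product of powers]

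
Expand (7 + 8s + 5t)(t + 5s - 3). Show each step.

(7 + 8s + 5t)(t + 5s - 3)
= 7t + 35s - 21 + 8st + 40s² - 24s + 5t² + 25st - 15t    [distributive law]
= -8t + 11s - 21 + 33st + 40s² + 5t²    [combine like terms]

-8t + 11s - 21 + 33st + 40s² + 5t²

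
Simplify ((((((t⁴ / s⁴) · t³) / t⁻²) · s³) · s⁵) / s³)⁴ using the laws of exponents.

((((((t⁴ / s⁴) · t³) / t⁻²) · s³) · s⁵) / s³)⁴
= ((((((t⁴ / s⁴) · t³) / t⁻²) · s³) · s⁵)⁴) / ((s³)⁴)    [power of a quotient]
= ((((((t⁴ / s⁴) · t³) / t⁻²) · s³)⁴) · ((s⁵)⁴)) / ((s³)⁴)    [power of a product]
= ((((((t⁴ / s⁴) · t³) / t⁻²)⁴) · ((s³)⁴)) · ((s⁵)⁴)) / ((s³)⁴)    [power of a product]
= ((((((t⁴ / s⁴) · t³)⁴) / ((t⁻²)⁴)) · ((s³)⁴)) · ((s⁵)⁴)) / ((s³)⁴)    [power of a quotient]
= ((((((t⁴ / s⁴)⁴) · ((t³)⁴)) / ((t⁻²)⁴)) · ((s³)⁴)) · ((s⁵)⁴)) / ((s³)⁴)    [power of a product]
= (((((((t⁴)⁴) / ((s⁴)⁴)) · ((t³)⁴)) / ((t⁻²)⁴)) · ((s³)⁴)) · ((s⁵)⁴)) / ((s³)⁴)    [power of a quotient]
= (((((t¹⁶ / ((s⁴)⁴)) · ((t³)⁴)) / ((t⁻²)⁴)) · ((s³)⁴)) · ((s⁵)⁴)) / ((s³)⁴)    [power of a power]
= (((((t¹⁶ / s¹⁶) · ((t³)⁴)) / ((t⁻²)⁴)) · ((s³)⁴)) · ((s⁵)⁴)) / ((s³)⁴)    [power of a power]
= (((((t¹⁶ / s¹⁶) · t¹²) / ((t⁻²)⁴)) · ((s³)⁴)) · ((s⁵)⁴)) / ((s³)⁴)    [power of a power]
= (((((t¹⁶ / s¹⁶) · t¹²) / t⁻⁸) · ((s³)⁴)) · ((s⁵)⁴)) / ((s³)⁴)    [power of a power]
= (((((t¹⁶ / s¹⁶) · t¹²) / t⁻⁸) · s¹²) · ((s⁵)⁴)) / ((s³)⁴)    [power of a power]
= (((((t¹⁶ / s¹⁶) · t¹²) / t⁻⁸) · s¹²) · s²⁰) / ((s³)⁴)    [power of a power]
= (((((t¹⁶ / s¹⁶) · t¹²) / t⁻⁸) · s¹²) · s²⁰) / s¹²    [power of a power]
= s⁴t³⁶    [quotient of powers; product of powers]

s⁴t³⁶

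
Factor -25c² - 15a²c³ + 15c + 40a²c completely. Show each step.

-25c² - 15a²c³ + 15c + 40a²c
= 5(-5c² - 3a²c³ + 3c + 8a²c)    [factor out 5]
= 5c(-5c - 3a²c² + 3 + 8a²)    [factor out c]

5c(-5c - 3a²c² + 3 + 8a²)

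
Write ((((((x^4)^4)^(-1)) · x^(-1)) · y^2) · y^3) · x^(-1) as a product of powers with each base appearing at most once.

x^(-18)·y^5

((((((x^4)^4)^(-1)) · x^(-1)) · y^2) · y^3) · x^(-1)
= (((((x^4)^(-4)) · x^(-1)) · y^2) · y^3) · x^(-1)    [power of a power]
= (((x^(-16) · x^(-1)) · y^2) · y^3) · x^(-1)    [power of a power]
= ((x^(-17) · y^2) · y^3) · x^(-1)    [product of powers]
= x^(-18)·y^5    [product of powers]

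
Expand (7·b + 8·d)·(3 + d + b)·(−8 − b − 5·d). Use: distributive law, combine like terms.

(7·b + 8·d)·(3 + d + b)·(−8 − b − 5·d)
= (21·b + 7·b·d + 7·b^2 + 24·d + 8·d^2 + 8·b·d)·(−8 − b − 5·d)    [distributive law]
= (21·b + 15·b·d + 7·b^2 + 24·d + 8·d^2)·(−8 − b − 5·d)    [combine like terms]
= −168·b − 21·b^2 − 105·b·d − 120·b·d − 15·b^2·d − 75·b·d^2 − 56·b^2 − 7·b^3 − 35·b^2·d − 192·d − 24·b·d − 120·d^2 − 64·d^2 − 8·b·d^2 − 40·d^3    [distributive law]
= −168·b − 77·b^2 − 249·b·d − 50·b^2·d − 83·b·d^2 − 7·b^3 − 192·d − 184·d^2 − 40·d^3    [combine like terms]

−168·b − 77·b^2 − 249·b·d − 50·b^2·d − 83·b·d^2 − 7·b^3 − 192·d − 184·d^2 − 40·d^3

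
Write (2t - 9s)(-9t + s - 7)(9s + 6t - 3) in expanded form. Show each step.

(2t - 9s)(-9t + s - 7)(9s + 6t - 3)
= (-18t² + 2st - 14t + 81st - 9s² + 63s)(9s + 6t - 3)    [distributive law]
= (-18t² + 83st - 14t - 9s² + 63s)(9s + 6t - 3)    [combine like terms]
= -162st² - 108t³ + 54t² + 747s²t + 498st² - 249st - 126st - 84t² + 42t - 81s³ - 54s²t + 27s² + 567s² + 378st - 189s    [distributive law]
= 336st² - 108t³ - 30t² + 693s²t + 3st + 42t - 81s³ + 594s² - 189s    [combine like terms]

336st² - 108t³ - 30t² + 693s²t + 3st + 42t - 81s³ + 594s² - 189s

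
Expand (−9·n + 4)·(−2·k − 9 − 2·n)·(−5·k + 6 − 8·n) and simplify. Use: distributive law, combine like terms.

−90·k^2·n − 193·k·n − 234·k·n^2 + 726·n − 476·n^2 − 144·n^3 + 40·k^2 + 132·k − 216

(−9·n + 4)·(−2·k − 9 − 2·n)·(−5·k + 6 − 8·n)
= (18·k·n + 81·n + 18·n^2 − 8·k − 36 − 8·n)·(−5·k + 6 − 8·n)    [distributive law]
= (18·k·n + 73·n + 18·n^2 − 8·k − 36)·(−5·k + 6 − 8·n)    [combine like terms]
= −90·k^2·n + 108·k·n − 144·k·n^2 − 365·k·n + 438·n − 584·n^2 − 90·k·n^2 + 108·n^2 − 144·n^3 + 40·k^2 − 48·k + 64·k·n + 180·k − 216 + 288·n    [distributive law]
= −90·k^2·n − 193·k·n − 234·k·n^2 + 726·n − 476·n^2 − 144·n^3 + 40·k^2 + 132·k − 216    [combine like terms]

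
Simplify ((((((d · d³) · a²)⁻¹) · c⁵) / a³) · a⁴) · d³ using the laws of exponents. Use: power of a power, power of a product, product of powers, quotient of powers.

a⁻¹c⁵d⁻¹

((((((d · d³) · a²)⁻¹) · c⁵) / a³) · a⁴) · d³
= ((((((d · d³)⁻¹) · ((a²)⁻¹)) · c⁵) / a³) · a⁴) · d³    [power of a product]
= ((((((d⁻¹) · ((d³)⁻¹)) · ((a²)⁻¹)) · c⁵) / a³) · a⁴) · d³    [power of a product]
= (((((d⁻¹ · d⁻³) · ((a²)⁻¹)) · c⁵) / a³) · a⁴) · d³    [power of a power]
= ((((d⁻⁴ · ((a²)⁻¹)) · c⁵) / a³) · a⁴) · d³    [product of powers]
= ((((d⁻⁴ · a⁻²) · c⁵) / a³) · a⁴) · d³    [power of a power]
= a⁻¹c⁵d⁻¹    [quotient of powers; product of powers]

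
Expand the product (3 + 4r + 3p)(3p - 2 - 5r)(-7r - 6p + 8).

93pr + 54p^2 + 60p - 142r - 48 + r^2 + 141pr^2 - 45p^2r + 140r^3 - 54p^3

(3 + 4r + 3p)(3p - 2 - 5r)(-7r - 6p + 8)
= (9p - 6 - 15r + 12pr - 8r - 20r^2 + 9p^2 - 6p - 15pr)(-7r - 6p + 8)    [distributive law]
= (3p - 6 - 23r - 3pr - 20r^2 + 9p^2)(-7r - 6p + 8)    [combine like terms]
= -21pr - 18p^2 + 24p + 42r + 36p - 48 + 161r^2 + 138pr - 184r + 21pr^2 + 18p^2r - 24pr + 140r^3 + 120pr^2 - 160r^2 - 63p^2r - 54p^3 + 72p^2    [distributive law]
= 93pr + 54p^2 + 60p - 142r - 48 + r^2 + 141pr^2 - 45p^2r + 140r^3 - 54p^3    [combine like terms]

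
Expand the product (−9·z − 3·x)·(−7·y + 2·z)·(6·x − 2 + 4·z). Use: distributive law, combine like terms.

(−9·z − 3·x)·(−7·y + 2·z)·(6·x − 2 + 4·z)
= (63·y·z − 18·z² + 21·x·y − 6·x·z)·(6·x − 2 + 4·z)    [distributive law]
= 378·x·y·z − 126·y·z + 252·y·z² − 108·x·z² + 36·z² − 72·z³ + 126·x²·y − 42·x·y + 84·x·y·z − 36·x²·z + 12·x·z − 24·x·z²    [distributive law]
= 462·x·y·z − 126·y·z + 252·y·z² − 132·x·z² + 36·z² − 72·z³ + 126·x²·y − 42·x·y − 36·x²·z + 12·x·z    [combine like terms]

462·x·y·z − 126·y·z + 252·y·z² − 132·x·z² + 36·z² − 72·z³ + 126·x²·y − 42·x·y − 36·x²·z + 12·x·z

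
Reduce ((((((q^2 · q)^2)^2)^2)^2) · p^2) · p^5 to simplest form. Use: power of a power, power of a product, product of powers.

((((((q^2 · q)^2)^2)^2)^2) · p^2) · p^5
= (((((q^2 · q)^2)^2)^4) · p^2) · p^5    [power of a power]
= ((((q^2 · q)^2)^8) · p^2) · p^5    [power of a power]
= (((q^2 · q)^16) · p^2) · p^5    [power of a power]
= ((((q^2)^16) · (q^16)) · p^2) · p^5    [power of a product]
= ((q^32 · (q^16)) · p^2) · p^5    [power of a power]
= (q^48 · p^2) · p^5    [product of powers]
= p^7q^48    [product of powers]

p^7q^48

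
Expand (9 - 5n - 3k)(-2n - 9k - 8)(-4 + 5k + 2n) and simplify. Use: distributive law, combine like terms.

(9 - 5n - 3k)(-2n - 9k - 8)(-4 + 5k + 2n)
= (-18n - 81k - 72 + 10n^2 + 45kn + 40n + 6kn + 27k^2 + 24k)(-4 + 5k + 2n)    [distributive law]
= (22n - 57k - 72 + 10n^2 + 51kn + 27k^2)(-4 + 5k + 2n)    [combine like terms]
= -88n + 110kn + 44n^2 + 228k - 285k^2 - 114kn + 288 - 360k - 144n - 40n^2 + 50kn^2 + 20n^3 - 204kn + 255k^2n + 102kn^2 - 108k^2 + 135k^3 + 54k^2n    [distributive law]
= -232n - 208kn + 4n^2 - 132k - 393k^2 + 288 + 152kn^2 + 20n^3 + 309k^2n + 135k^3    [combine like terms]

-232n - 208kn + 4n^2 - 132k - 393k^2 + 288 + 152kn^2 + 20n^3 + 309k^2n + 135k^3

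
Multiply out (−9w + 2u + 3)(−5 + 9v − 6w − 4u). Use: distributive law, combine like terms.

27w − 81vw + 54w^2 + 24uw − 22u + 18uv − 8u^2 − 15 + 27v

(−9w + 2u + 3)(−5 + 9v − 6w − 4u)
= 45w − 81vw + 54w^2 + 36uw − 10u + 18uv − 12uw − 8u^2 − 15 + 27v − 18w − 12u    [distributive law]
= 27w − 81vw + 54w^2 + 24uw − 22u + 18uv − 8u^2 − 15 + 27v    [combine like terms]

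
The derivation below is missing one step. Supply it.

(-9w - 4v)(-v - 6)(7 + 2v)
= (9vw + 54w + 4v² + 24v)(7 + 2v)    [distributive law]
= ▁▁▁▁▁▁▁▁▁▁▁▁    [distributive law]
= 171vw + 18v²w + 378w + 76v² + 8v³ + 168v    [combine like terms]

By distributive law:

63vw + 18v²w + 378w + 108vw + 28v² + 8v³ + 168v + 48v²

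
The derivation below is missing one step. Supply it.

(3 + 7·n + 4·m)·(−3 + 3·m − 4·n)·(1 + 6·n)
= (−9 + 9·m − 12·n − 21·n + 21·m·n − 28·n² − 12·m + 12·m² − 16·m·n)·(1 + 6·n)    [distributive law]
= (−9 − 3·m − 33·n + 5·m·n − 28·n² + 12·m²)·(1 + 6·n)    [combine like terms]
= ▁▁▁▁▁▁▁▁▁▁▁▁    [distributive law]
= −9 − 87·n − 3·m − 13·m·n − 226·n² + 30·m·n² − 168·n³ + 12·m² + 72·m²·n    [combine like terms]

Applying distributive law to the line above:

−9 − 54·n − 3·m − 18·m·n − 33·n − 198·n² + 5·m·n + 30·m·n² − 28·n² − 168·n³ + 12·m² + 72·m²·n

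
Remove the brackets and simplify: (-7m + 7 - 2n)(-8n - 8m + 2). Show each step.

(-7m + 7 - 2n)(-8n - 8m + 2)
= 56mn + 56m² - 14m - 56n - 56m + 14 + 16n² + 16mn - 4n    [distributive law]
= 72mn + 56m² - 70m - 60n + 14 + 16n²    [combine like terms]

72mn + 56m² - 70m - 60n + 14 + 16n²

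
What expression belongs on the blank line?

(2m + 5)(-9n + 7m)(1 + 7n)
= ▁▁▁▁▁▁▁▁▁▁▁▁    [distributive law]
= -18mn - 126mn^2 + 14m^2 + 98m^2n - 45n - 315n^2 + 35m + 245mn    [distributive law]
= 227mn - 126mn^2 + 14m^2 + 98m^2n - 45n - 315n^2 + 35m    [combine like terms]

By distributive law:

(-18mn + 14m^2 - 45n + 35m)(1 + 7n)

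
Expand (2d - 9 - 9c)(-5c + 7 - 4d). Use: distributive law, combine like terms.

26cd + 50d - 8d² - 18c - 63 + 45c²

(2d - 9 - 9c)(-5c + 7 - 4d)
= -10cd + 14d - 8d² + 45c - 63 + 36d + 45c² - 63c + 36cd    [distributive law]
= 26cd + 50d - 8d² - 18c - 63 + 45c²    [combine like terms]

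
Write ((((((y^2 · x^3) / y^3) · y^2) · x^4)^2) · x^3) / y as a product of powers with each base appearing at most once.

x^17y

((((((y^2 · x^3) / y^3) · y^2) · x^4)^2) · x^3) / y
= ((((((y^2 · x^3) / y^3) · y^2)^2) · ((x^4)^2)) · x^3) / y    [power of a product]
= ((((((y^2 · x^3) / y^3)^2) · ((y^2)^2)) · ((x^4)^2)) · x^3) / y    [power of a product]
= ((((((y^2 · x^3)^2) / ((y^3)^2)) · ((y^2)^2)) · ((x^4)^2)) · x^3) / y    [power of a quotient]
= (((((((y^2)^2) · ((x^3)^2)) / ((y^3)^2)) · ((y^2)^2)) · ((x^4)^2)) · x^3) / y    [power of a product]
= (((((y^4 · ((x^3)^2)) / ((y^3)^2)) · ((y^2)^2)) · ((x^4)^2)) · x^3) / y    [power of a power]
= (((((y^4 · x^6) / ((y^3)^2)) · ((y^2)^2)) · ((x^4)^2)) · x^3) / y    [power of a power]
= (((((y^4 · x^6) / y^6) · ((y^2)^2)) · ((x^4)^2)) · x^3) / y    [power of a power]
= (((((y^4 · x^6) / y^6) · y^4) · ((x^4)^2)) · x^3) / y    [power of a power]
= (((((y^4 · x^6) / y^6) · y^4) · x^8) · x^3) / y    [power of a power]
= x^17y    [quotient of powers; product of powers]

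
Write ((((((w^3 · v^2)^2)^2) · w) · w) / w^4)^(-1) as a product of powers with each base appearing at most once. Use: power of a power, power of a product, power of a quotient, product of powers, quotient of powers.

((((((w^3 · v^2)^2)^2) · w) · w) / w^4)^(-1)
= ((((((w^3 · v^2)^2)^2) · w) · w)^(-1)) / ((w^4)^(-1))    [power of a quotient]
= ((((((w^3 · v^2)^2)^2) · w)^(-1)) · (w^(-1))) / ((w^4)^(-1))    [power of a product]
= ((((((w^3 · v^2)^2)^2)^(-1)) · (w^(-1))) · (w^(-1))) / ((w^4)^(-1))    [power of a product]
= (((((w^3 · v^2)^2)^(-2)) · (w^(-1))) · (w^(-1))) / ((w^4)^(-1))    [power of a power]
= ((((w^3 · v^2)^(-4)) · (w^(-1))) · (w^(-1))) / ((w^4)^(-1))    [power of a power]
= (((((w^3)^(-4)) · ((v^2)^(-4))) · (w^(-1))) · (w^(-1))) / ((w^4)^(-1))    [power of a product]
= (((w^(-12) · ((v^2)^(-4))) · (w^(-1))) · (w^(-1))) / ((w^4)^(-1))    [power of a power]
= (((w^(-12) · v^(-8)) · (w^(-1))) · (w^(-1))) / ((w^4)^(-1))    [power of a power]
= (((w^(-12) · v^(-8)) · w^(-1)) · w^(-1)) / w^(-4)    [power of a power]
= v^(-8)·w^(-10)    [quotient of powers; product of powers]

v^(-8)·w^(-10)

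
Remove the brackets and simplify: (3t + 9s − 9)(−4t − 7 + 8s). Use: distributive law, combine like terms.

(3t + 9s − 9)(−4t − 7 + 8s)
= −12t² − 21t + 24st − 36st − 63s + 72s² + 36t + 63 − 72s    [distributive law]
= −12t² + 15t − 12st − 135s + 72s² + 63    [combine like terms]

−12t² + 15t − 12st − 135s + 72s² + 63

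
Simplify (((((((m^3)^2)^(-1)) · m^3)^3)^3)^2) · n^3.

m^(-54)n^3

(((((((m^3)^2)^(-1)) · m^3)^3)^3)^2) · n^3
= ((((((m^3)^2)^(-1)) · m^3)^3)^6) · n^3    [power of a power]
= (((((m^3)^2)^(-1)) · m^3)^18) · n^3    [power of a power]
= (((((m^3)^2)^(-1))^18) · ((m^3)^18)) · n^3    [power of a product]
= ((((m^3)^2)^(-18)) · ((m^3)^18)) · n^3    [power of a power]
= (((m^3)^(-36)) · ((m^3)^18)) · n^3    [power of a power]
= (m^(-108) · ((m^3)^18)) · n^3    [power of a power]
= (m^(-108) · m^54) · n^3    [power of a power]
= m^(-54) · n^3    [product of powers]
= m^(-54)n^3    [rearrange]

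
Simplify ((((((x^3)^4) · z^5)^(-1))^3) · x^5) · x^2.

((((((x^3)^4) · z^5)^(-1))^3) · x^5) · x^2
= (((((x^3)^4) · z^5)^(-3)) · x^5) · x^2    [power of a power]
= (((((x^3)^4)^(-3)) · ((z^5)^(-3))) · x^5) · x^2    [power of a product]
= ((((x^3)^(-12)) · ((z^5)^(-3))) · x^5) · x^2    [power of a power]
= ((x^(-36) · ((z^5)^(-3))) · x^5) · x^2    [power of a power]
= ((x^(-36) · z^(-15)) · x^5) · x^2    [power of a power]
= x^(-29)z^(-15)    [product of powers]

x^(-29)z^(-15)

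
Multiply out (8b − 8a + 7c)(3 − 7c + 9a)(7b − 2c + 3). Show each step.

(8b − 8a + 7c)(3 − 7c + 9a)(7b − 2c + 3)
= (24b − 56bc + 72ab − 24a + 56ac − 72a^2 + 21c − 49c^2 + 63ac)(7b − 2c + 3)    [distributive law]
= (24b − 56bc + 72ab − 24a + 119ac − 72a^2 + 21c − 49c^2)(7b − 2c + 3)    [combine like terms]
= 168b^2 − 48bc + 72b − 392b^2c + 112bc^2 − 168bc + 504ab^2 − 144abc + 216ab − 168ab + 48ac − 72a + 833abc − 238ac^2 + 357ac − 504a^2b + 144a^2c − 216a^2 + 147bc − 42c^2 + 63c − 343bc^2 + 98c^3 − 147c^2    [distributive law]
= 168b^2 − 69bc + 72b − 392b^2c − 231bc^2 + 504ab^2 + 689abc + 48ab + 405ac − 72a − 238ac^2 − 504a^2b + 144a^2c − 216a^2 − 189c^2 + 63c + 98c^3    [combine like terms]

168b^2 − 69bc + 72b − 392b^2c − 231bc^2 + 504ab^2 + 689abc + 48ab + 405ac − 72a − 238ac^2 − 504a^2b + 144a^2c − 216a^2 − 189c^2 + 63c + 98c^3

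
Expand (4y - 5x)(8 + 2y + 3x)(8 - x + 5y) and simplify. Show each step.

256y - 216xy + 224y^2 + 2xy^2 + 40y^3 - 77x^2y - 320x - 80x^2 + 15x^3

(4y - 5x)(8 + 2y + 3x)(8 - x + 5y)
= (32y + 8y^2 + 12xy - 40x - 10xy - 15x^2)(8 - x + 5y)    [distributive law]
= (32y + 8y^2 + 2xy - 40x - 15x^2)(8 - x + 5y)    [combine like terms]
= 256y - 32xy + 160y^2 + 64y^2 - 8xy^2 + 40y^3 + 16xy - 2x^2y + 10xy^2 - 320x + 40x^2 - 200xy - 120x^2 + 15x^3 - 75x^2y    [distributive law]
= 256y - 216xy + 224y^2 + 2xy^2 + 40y^3 - 77x^2y - 320x - 80x^2 + 15x^3    [combine like terms]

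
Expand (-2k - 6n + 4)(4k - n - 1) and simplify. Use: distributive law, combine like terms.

-8k² - 22kn + 18k + 6n² + 2n - 4

(-2k - 6n + 4)(4k - n - 1)
= -8k² + 2kn + 2k - 24kn + 6n² + 6n + 16k - 4n - 4    [distributive law]
= -8k² - 22kn + 18k + 6n² + 2n - 4    [combine like terms]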